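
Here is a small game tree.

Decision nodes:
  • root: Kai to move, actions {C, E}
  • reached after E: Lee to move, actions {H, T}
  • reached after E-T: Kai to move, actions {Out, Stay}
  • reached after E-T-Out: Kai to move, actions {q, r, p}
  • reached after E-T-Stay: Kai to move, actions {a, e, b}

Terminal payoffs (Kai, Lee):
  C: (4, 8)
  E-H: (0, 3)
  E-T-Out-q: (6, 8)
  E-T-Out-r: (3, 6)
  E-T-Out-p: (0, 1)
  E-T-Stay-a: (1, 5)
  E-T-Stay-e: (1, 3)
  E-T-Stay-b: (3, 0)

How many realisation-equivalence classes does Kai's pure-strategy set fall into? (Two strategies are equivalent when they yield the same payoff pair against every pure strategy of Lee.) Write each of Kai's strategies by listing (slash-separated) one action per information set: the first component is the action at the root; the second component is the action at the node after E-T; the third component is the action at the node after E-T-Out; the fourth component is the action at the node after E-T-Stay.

Kai has 36 pure strategies: C/Out/q/a, C/Out/q/e, C/Out/q/b, C/Out/r/a, C/Out/r/e, C/Out/r/b, C/Out/p/a, C/Out/p/e, C/Out/p/b, C/Stay/q/a, C/Stay/q/e, C/Stay/q/b, C/Stay/r/a, C/Stay/r/e, C/Stay/r/b, C/Stay/p/a, C/Stay/p/e, C/Stay/p/b, E/Out/q/a, E/Out/q/e, E/Out/q/b, E/Out/r/a, E/Out/r/e, E/Out/r/b, E/Out/p/a, E/Out/p/e, E/Out/p/b, E/Stay/q/a, E/Stay/q/e, E/Stay/q/b, E/Stay/r/a, E/Stay/r/e, E/Stay/r/b, E/Stay/p/a, E/Stay/p/e, E/Stay/p/b. Columns: H, T.
{C/Out/q/a, C/Out/q/e, C/Out/q/b, C/Out/r/a, C/Out/r/e, C/Out/r/b, C/Out/p/a, C/Out/p/e, C/Out/p/b, C/Stay/q/a, C/Stay/q/e, C/Stay/q/b, C/Stay/r/a, C/Stay/r/e, C/Stay/r/b, C/Stay/p/a, C/Stay/p/e, C/Stay/p/b} → row (4,8) (4,8)
{E/Out/q/a, E/Out/q/e, E/Out/q/b} → row (0,3) (6,8)
{E/Out/r/a, E/Out/r/e, E/Out/r/b} → row (0,3) (3,6)
{E/Out/p/a, E/Out/p/e, E/Out/p/b} → row (0,3) (0,1)
{E/Stay/q/a, E/Stay/r/a, E/Stay/p/a} → row (0,3) (1,5)
{E/Stay/q/e, E/Stay/r/e, E/Stay/p/e} → row (0,3) (1,3)
{E/Stay/q/b, E/Stay/r/b, E/Stay/p/b} → row (0,3) (3,0)
That's 7 distinct rows out of 36 strategies.

7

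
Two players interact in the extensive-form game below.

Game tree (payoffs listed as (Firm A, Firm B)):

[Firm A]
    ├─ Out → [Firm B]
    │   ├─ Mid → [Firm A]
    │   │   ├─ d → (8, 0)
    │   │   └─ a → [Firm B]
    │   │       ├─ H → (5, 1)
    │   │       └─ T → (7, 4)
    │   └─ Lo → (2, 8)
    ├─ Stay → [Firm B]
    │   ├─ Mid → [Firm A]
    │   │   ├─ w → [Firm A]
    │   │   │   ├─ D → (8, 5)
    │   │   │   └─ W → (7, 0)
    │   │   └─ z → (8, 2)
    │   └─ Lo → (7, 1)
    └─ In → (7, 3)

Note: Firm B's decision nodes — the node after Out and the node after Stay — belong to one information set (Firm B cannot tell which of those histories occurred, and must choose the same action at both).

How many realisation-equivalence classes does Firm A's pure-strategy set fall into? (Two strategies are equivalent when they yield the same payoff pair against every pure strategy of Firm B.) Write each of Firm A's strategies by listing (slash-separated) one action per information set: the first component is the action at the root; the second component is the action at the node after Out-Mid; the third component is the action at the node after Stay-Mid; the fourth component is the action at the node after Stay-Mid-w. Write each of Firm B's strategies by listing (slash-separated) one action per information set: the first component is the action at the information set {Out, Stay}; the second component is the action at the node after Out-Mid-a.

6

Firm A has 24 pure strategies: Out/d/w/D, Out/d/w/W, Out/d/z/D, Out/d/z/W, Out/a/w/D, Out/a/w/W, Out/a/z/D, Out/a/z/W, Stay/d/w/D, Stay/d/w/W, Stay/d/z/D, Stay/d/z/W, Stay/a/w/D, Stay/a/w/W, Stay/a/z/D, Stay/a/z/W, In/d/w/D, In/d/w/W, In/d/z/D, In/d/z/W, In/a/w/D, In/a/w/W, In/a/z/D, In/a/z/W. Columns: Mid/H, Mid/T, Lo/H, Lo/T.
{Out/d/w/D, Out/d/w/W, Out/d/z/D, Out/d/z/W} → row (8,0) (8,0) (2,8) (2,8)
{Out/a/w/D, Out/a/w/W, Out/a/z/D, Out/a/z/W} → row (5,1) (7,4) (2,8) (2,8)
{Stay/d/w/D, Stay/a/w/D} → row (8,5) (8,5) (7,1) (7,1)
{Stay/d/w/W, Stay/a/w/W} → row (7,0) (7,0) (7,1) (7,1)
{Stay/d/z/D, Stay/d/z/W, Stay/a/z/D, Stay/a/z/W} → row (8,2) (8,2) (7,1) (7,1)
{In/d/w/D, In/d/w/W, In/d/z/D, In/d/z/W, In/a/w/D, In/a/w/W, In/a/z/D, In/a/z/W} → row (7,3) (7,3) (7,3) (7,3)
That's 6 distinct rows out of 24 strategies.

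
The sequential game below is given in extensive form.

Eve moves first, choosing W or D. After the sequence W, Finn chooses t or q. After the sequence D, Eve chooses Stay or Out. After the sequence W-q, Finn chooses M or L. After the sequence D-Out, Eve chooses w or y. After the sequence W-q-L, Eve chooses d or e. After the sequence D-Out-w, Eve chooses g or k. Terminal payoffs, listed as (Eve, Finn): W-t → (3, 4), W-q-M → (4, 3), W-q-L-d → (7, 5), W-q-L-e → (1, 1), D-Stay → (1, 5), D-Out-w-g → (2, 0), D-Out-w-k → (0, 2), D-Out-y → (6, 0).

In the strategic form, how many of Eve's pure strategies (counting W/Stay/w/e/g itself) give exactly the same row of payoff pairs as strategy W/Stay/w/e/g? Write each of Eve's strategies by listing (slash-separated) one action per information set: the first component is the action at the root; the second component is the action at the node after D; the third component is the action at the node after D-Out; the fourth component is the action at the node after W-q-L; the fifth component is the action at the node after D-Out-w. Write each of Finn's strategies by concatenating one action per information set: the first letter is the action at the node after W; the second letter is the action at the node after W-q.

Row for W/Stay/w/e/g (columns tM, tL, qM, qL): (3,4) (3,4) (4,3) (1,1).
Under W/Stay/w/e/g, Eve's choice at the node after D and at the node after D-Out and at the node after D-Out-w can never be reached regardless of what Finn does, so varying those choices leaves every outcome unchanged.
Holding the reachable choices fixed and varying the unreachable ones freely already gives 2 × 2 × 2 = 8 equivalent strategies.
No other strategy reproduces this row, so those 8 are the full class: W/Stay/w/e/g, W/Stay/w/e/k, W/Stay/y/e/g, W/Stay/y/e/k, W/Out/w/e/g, W/Out/w/e/k, W/Out/y/e/g, W/Out/y/e/k.

8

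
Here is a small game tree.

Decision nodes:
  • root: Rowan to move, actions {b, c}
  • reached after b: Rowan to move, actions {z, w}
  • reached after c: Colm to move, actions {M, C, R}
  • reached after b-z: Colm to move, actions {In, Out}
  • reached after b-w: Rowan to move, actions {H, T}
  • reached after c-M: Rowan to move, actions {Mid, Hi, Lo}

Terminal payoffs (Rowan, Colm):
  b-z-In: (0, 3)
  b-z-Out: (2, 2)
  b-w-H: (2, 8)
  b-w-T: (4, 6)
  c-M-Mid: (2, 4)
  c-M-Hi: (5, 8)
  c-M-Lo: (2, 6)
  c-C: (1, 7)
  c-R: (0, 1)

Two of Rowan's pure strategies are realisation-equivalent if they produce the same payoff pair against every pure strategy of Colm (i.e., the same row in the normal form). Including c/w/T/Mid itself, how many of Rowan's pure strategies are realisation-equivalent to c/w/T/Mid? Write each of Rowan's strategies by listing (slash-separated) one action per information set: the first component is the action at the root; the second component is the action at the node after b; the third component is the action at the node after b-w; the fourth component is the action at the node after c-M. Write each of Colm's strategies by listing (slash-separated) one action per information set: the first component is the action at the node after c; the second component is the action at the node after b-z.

Row for c/w/T/Mid (columns M/In, M/Out, C/In, C/Out, R/In, R/Out): (2,4) (2,4) (1,7) (1,7) (0,1) (0,1).
Under c/w/T/Mid, Rowan's choice at the node after b and at the node after b-w can never be reached regardless of what Colm does, so varying those choices leaves every outcome unchanged.
Holding the reachable choices fixed and varying the unreachable ones freely already gives 2 × 2 = 4 equivalent strategies.
No other strategy reproduces this row, so those 4 are the full class: c/z/H/Mid, c/z/T/Mid, c/w/H/Mid, c/w/T/Mid.

4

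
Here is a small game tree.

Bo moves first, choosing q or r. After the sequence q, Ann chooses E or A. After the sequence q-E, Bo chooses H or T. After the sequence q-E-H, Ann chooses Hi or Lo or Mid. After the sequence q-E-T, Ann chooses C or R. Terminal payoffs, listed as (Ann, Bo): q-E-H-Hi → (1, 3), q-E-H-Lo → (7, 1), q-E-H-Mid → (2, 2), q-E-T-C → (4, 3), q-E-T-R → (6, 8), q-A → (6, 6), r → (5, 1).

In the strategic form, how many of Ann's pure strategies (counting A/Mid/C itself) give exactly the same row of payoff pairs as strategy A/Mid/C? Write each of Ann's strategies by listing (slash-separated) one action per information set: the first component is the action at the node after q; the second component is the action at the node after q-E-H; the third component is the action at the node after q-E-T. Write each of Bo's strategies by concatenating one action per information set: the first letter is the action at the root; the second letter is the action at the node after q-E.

6

Row for A/Mid/C (columns qH, qT, rH, rT): (6,6) (6,6) (5,1) (5,1).
Under A/Mid/C, Ann's choice at the node after q-E-H and at the node after q-E-T can never be reached regardless of what Bo does, so varying those choices leaves every outcome unchanged.
Holding the reachable choices fixed and varying the unreachable ones freely already gives 3 × 2 = 6 equivalent strategies.
No other strategy reproduces this row, so those 6 are the full class: A/Hi/C, A/Hi/R, A/Lo/C, A/Lo/R, A/Mid/C, A/Mid/R.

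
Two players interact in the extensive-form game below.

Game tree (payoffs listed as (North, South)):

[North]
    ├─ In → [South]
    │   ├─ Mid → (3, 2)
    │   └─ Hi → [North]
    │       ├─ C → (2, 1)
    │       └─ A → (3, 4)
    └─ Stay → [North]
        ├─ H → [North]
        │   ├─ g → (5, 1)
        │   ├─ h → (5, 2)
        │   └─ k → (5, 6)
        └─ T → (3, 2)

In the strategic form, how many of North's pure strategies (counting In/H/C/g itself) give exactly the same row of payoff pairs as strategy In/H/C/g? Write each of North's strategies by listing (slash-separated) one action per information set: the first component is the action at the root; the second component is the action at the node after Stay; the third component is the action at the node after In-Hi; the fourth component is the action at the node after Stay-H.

Row for In/H/C/g (columns Mid, Hi): (3,2) (2,1).
Under In/H/C/g, North's choice at the node after Stay and at the node after Stay-H can never be reached regardless of what South does, so varying those choices leaves every outcome unchanged.
Holding the reachable choices fixed and varying the unreachable ones freely already gives 2 × 3 = 6 equivalent strategies.
No other strategy reproduces this row, so those 6 are the full class: In/H/C/g, In/H/C/h, In/H/C/k, In/T/C/g, In/T/C/h, In/T/C/k.

6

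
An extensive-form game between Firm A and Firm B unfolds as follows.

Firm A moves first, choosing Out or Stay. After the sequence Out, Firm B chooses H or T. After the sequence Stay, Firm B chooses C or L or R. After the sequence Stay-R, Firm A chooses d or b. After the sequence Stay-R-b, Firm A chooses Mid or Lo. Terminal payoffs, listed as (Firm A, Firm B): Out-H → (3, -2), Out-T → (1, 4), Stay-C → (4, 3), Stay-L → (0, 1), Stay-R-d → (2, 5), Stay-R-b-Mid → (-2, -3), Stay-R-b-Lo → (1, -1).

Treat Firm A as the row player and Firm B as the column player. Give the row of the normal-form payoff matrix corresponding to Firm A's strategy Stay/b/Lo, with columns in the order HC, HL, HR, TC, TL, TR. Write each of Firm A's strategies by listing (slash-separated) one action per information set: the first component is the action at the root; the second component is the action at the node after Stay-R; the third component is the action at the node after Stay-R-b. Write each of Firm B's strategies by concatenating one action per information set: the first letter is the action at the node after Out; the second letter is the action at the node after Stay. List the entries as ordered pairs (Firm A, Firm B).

vs HC: Firm A plays Stay → Firm B plays C at [Stay] → (4, 3)
vs HL: Firm A plays Stay → Firm B plays L at [Stay] → (0, 1)
vs HR: Firm A plays Stay → Firm B plays R at [Stay] → Firm A plays b at [Stay-R] → Firm A plays Lo at [Stay-R-b] → (1, -1)
vs TC: Firm A plays Stay → Firm B plays C at [Stay] → (4, 3)
vs TL: Firm A plays Stay → Firm B plays L at [Stay] → (0, 1)
vs TR: Firm A plays Stay → Firm B plays R at [Stay] → Firm A plays b at [Stay-R] → Firm A plays Lo at [Stay-R-b] → (1, -1)

(4,3) (0,1) (1,-1) (4,3) (0,1) (1,-1)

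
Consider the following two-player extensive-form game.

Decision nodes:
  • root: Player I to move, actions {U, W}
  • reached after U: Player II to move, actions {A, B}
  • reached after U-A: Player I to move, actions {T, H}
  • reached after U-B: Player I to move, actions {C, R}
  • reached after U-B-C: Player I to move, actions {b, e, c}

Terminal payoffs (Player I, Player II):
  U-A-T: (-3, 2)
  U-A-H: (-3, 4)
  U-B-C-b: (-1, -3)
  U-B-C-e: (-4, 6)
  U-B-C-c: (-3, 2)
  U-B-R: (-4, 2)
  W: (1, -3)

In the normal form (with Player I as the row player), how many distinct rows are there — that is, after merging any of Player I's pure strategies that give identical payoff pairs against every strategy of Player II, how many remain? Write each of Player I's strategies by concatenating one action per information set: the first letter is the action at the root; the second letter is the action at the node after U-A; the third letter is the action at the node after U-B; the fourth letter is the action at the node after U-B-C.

Player I has 24 pure strategies: UTCb, UTCe, UTCc, UTRb, UTRe, UTRc, UHCb, UHCe, UHCc, UHRb, UHRe, UHRc, WTCb, WTCe, WTCc, WTRb, WTRe, WTRc, WHCb, WHCe, WHCc, WHRb, WHRe, WHRc. Columns: A, B.
{UTCb} → row (-3,2) (-1,-3)
{UTCe} → row (-3,2) (-4,6)
{UTCc} → row (-3,2) (-3,2)
{UTRb, UTRe, UTRc} → row (-3,2) (-4,2)
{UHCb} → row (-3,4) (-1,-3)
{UHCe} → row (-3,4) (-4,6)
{UHCc} → row (-3,4) (-3,2)
{UHRb, UHRe, UHRc} → row (-3,4) (-4,2)
{WTCb, WTCe, WTCc, WTRb, WTRe, WTRc, WHCb, WHCe, WHCc, WHRb, WHRe, WHRc} → row (1,-3) (1,-3)
That's 9 distinct rows out of 24 strategies.

9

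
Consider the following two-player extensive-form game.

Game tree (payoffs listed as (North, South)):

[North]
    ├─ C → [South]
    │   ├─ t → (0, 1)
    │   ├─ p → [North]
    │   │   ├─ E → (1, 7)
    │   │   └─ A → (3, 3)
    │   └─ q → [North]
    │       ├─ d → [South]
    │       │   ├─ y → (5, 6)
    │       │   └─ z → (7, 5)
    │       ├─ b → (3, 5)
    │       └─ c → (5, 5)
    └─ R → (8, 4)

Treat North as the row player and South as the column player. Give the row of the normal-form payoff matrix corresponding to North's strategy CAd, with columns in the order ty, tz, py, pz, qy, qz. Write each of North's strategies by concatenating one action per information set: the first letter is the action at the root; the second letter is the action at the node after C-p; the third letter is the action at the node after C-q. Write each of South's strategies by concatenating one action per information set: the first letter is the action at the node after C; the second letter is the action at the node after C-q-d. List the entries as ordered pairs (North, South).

(0,1) (0,1) (3,3) (3,3) (5,6) (7,5)

vs ty: North plays C → South plays t at [C] → (0, 1)
vs tz: North plays C → South plays t at [C] → (0, 1)
vs py: North plays C → South plays p at [C] → North plays A at [C-p] → (3, 3)
vs pz: North plays C → South plays p at [C] → North plays A at [C-p] → (3, 3)
vs qy: North plays C → South plays q at [C] → North plays d at [C-q] → South plays y at [C-q-d] → (5, 6)
vs qz: North plays C → South plays q at [C] → North plays d at [C-q] → South plays z at [C-q-d] → (7, 5)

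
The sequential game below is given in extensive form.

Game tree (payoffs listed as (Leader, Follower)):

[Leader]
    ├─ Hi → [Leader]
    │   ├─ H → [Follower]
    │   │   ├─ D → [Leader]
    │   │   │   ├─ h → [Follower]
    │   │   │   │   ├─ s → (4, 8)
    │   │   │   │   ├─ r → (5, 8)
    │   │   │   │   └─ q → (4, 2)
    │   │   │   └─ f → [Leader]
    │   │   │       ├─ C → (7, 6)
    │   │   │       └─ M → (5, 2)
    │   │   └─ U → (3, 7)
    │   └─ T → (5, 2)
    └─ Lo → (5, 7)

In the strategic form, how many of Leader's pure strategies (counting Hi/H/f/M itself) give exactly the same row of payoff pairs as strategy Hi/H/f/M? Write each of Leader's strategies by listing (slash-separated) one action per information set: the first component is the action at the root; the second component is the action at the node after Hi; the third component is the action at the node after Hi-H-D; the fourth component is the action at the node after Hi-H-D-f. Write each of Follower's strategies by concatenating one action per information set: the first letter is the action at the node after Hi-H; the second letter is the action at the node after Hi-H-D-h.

1

Row for Hi/H/f/M (columns Ds, Dr, Dq, Us, Ur, Uq): (5,2) (5,2) (5,2) (3,7) (3,7) (3,7).
Every one of Leader's information sets is on the play path for some reply by Follower when Leader follows Hi/H/f/M.
Changing the action at any of them therefore changes at least one column, so only Hi/H/f/M itself gives this row.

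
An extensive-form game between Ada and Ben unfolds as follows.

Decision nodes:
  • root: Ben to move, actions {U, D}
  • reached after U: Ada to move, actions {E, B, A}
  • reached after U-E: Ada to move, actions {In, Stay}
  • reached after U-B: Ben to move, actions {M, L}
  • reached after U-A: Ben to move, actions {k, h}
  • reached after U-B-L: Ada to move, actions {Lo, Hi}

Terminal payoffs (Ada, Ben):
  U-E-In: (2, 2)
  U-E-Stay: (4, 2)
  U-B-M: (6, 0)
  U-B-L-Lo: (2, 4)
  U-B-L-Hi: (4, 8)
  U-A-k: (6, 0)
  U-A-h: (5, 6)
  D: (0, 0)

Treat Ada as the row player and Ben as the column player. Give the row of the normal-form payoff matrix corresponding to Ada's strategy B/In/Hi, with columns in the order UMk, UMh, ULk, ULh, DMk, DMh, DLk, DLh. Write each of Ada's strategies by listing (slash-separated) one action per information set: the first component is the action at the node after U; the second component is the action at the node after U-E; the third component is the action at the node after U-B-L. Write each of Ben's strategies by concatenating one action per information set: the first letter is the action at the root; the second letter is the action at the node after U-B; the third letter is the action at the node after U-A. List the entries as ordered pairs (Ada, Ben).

(6,0) (6,0) (4,8) (4,8) (0,0) (0,0) (0,0) (0,0)

vs UMk: Ben plays U → Ada plays B at [U] → Ben plays M at [U-B] → (6, 0)
vs UMh: Ben plays U → Ada plays B at [U] → Ben plays M at [U-B] → (6, 0)
vs ULk: Ben plays U → Ada plays B at [U] → Ben plays L at [U-B] → Ada plays Hi at [U-B-L] → (4, 8)
vs ULh: Ben plays U → Ada plays B at [U] → Ben plays L at [U-B] → Ada plays Hi at [U-B-L] → (4, 8)
vs DMk: Ben plays D → (0, 0)
vs DMh: Ben plays D → (0, 0)
vs DLk: Ben plays D → (0, 0)
vs DLh: Ben plays D → (0, 0)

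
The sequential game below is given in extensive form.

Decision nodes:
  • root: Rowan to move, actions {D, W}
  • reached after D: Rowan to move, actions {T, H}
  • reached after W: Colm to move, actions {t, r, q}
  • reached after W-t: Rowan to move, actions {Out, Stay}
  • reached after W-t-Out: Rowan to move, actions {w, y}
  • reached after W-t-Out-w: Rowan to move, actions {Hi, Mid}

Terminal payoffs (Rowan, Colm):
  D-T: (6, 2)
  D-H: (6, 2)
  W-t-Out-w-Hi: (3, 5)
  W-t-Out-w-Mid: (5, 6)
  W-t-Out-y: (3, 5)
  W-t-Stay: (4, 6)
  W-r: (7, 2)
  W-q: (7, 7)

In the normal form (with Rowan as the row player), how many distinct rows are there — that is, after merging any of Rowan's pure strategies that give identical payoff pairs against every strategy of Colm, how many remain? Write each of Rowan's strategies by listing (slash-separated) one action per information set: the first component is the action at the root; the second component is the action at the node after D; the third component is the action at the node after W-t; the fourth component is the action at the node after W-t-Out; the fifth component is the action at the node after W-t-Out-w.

4

Rowan has 32 pure strategies: D/T/Out/w/Hi, D/T/Out/w/Mid, D/T/Out/y/Hi, D/T/Out/y/Mid, D/T/Stay/w/Hi, D/T/Stay/w/Mid, D/T/Stay/y/Hi, D/T/Stay/y/Mid, D/H/Out/w/Hi, D/H/Out/w/Mid, D/H/Out/y/Hi, D/H/Out/y/Mid, D/H/Stay/w/Hi, D/H/Stay/w/Mid, D/H/Stay/y/Hi, D/H/Stay/y/Mid, W/T/Out/w/Hi, W/T/Out/w/Mid, W/T/Out/y/Hi, W/T/Out/y/Mid, W/T/Stay/w/Hi, W/T/Stay/w/Mid, W/T/Stay/y/Hi, W/T/Stay/y/Mid, W/H/Out/w/Hi, W/H/Out/w/Mid, W/H/Out/y/Hi, W/H/Out/y/Mid, W/H/Stay/w/Hi, W/H/Stay/w/Mid, W/H/Stay/y/Hi, W/H/Stay/y/Mid. Columns: t, r, q.
{D/T/Out/w/Hi, D/T/Out/w/Mid, D/T/Out/y/Hi, D/T/Out/y/Mid, D/T/Stay/w/Hi, D/T/Stay/w/Mid, D/T/Stay/y/Hi, D/T/Stay/y/Mid, D/H/Out/w/Hi, D/H/Out/w/Mid, D/H/Out/y/Hi, D/H/Out/y/Mid, D/H/Stay/w/Hi, D/H/Stay/w/Mid, D/H/Stay/y/Hi, D/H/Stay/y/Mid} → row (6,2) (6,2) (6,2)
{W/T/Out/w/Hi, W/T/Out/y/Hi, W/T/Out/y/Mid, W/H/Out/w/Hi, W/H/Out/y/Hi, W/H/Out/y/Mid} → row (3,5) (7,2) (7,7)
{W/T/Out/w/Mid, W/H/Out/w/Mid} → row (5,6) (7,2) (7,7)
{W/T/Stay/w/Hi, W/T/Stay/w/Mid, W/T/Stay/y/Hi, W/T/Stay/y/Mid, W/H/Stay/w/Hi, W/H/Stay/w/Mid, W/H/Stay/y/Hi, W/H/Stay/y/Mid} → row (4,6) (7,2) (7,7)
That's 4 distinct rows out of 32 strategies.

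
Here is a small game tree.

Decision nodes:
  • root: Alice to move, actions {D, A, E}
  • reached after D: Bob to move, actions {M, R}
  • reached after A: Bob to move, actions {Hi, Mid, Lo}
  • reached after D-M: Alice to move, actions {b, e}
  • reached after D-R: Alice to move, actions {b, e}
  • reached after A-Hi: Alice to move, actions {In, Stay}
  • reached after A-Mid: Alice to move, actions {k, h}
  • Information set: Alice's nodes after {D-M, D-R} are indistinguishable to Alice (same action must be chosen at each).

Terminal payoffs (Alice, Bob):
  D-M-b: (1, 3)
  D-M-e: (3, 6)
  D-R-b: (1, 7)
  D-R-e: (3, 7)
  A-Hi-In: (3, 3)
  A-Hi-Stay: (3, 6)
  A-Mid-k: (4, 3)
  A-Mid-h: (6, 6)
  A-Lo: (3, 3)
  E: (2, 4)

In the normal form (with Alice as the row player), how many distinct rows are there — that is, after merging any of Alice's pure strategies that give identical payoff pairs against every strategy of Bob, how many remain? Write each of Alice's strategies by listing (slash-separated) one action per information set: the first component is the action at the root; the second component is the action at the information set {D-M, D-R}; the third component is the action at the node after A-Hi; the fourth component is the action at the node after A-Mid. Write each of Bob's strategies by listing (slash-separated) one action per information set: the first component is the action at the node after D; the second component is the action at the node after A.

7

Alice has 24 pure strategies: D/b/In/k, D/b/In/h, D/b/Stay/k, D/b/Stay/h, D/e/In/k, D/e/In/h, D/e/Stay/k, D/e/Stay/h, A/b/In/k, A/b/In/h, A/b/Stay/k, A/b/Stay/h, A/e/In/k, A/e/In/h, A/e/Stay/k, A/e/Stay/h, E/b/In/k, E/b/In/h, E/b/Stay/k, E/b/Stay/h, E/e/In/k, E/e/In/h, E/e/Stay/k, E/e/Stay/h. Columns: M/Hi, M/Mid, M/Lo, R/Hi, R/Mid, R/Lo.
{D/b/In/k, D/b/In/h, D/b/Stay/k, D/b/Stay/h} → row (1,3) (1,3) (1,3) (1,7) (1,7) (1,7)
{D/e/In/k, D/e/In/h, D/e/Stay/k, D/e/Stay/h} → row (3,6) (3,6) (3,6) (3,7) (3,7) (3,7)
{A/b/In/k, A/e/In/k} → row (3,3) (4,3) (3,3) (3,3) (4,3) (3,3)
{A/b/In/h, A/e/In/h} → row (3,3) (6,6) (3,3) (3,3) (6,6) (3,3)
{A/b/Stay/k, A/e/Stay/k} → row (3,6) (4,3) (3,3) (3,6) (4,3) (3,3)
{A/b/Stay/h, A/e/Stay/h} → row (3,6) (6,6) (3,3) (3,6) (6,6) (3,3)
{E/b/In/k, E/b/In/h, E/b/Stay/k, E/b/Stay/h, E/e/In/k, E/e/In/h, E/e/Stay/k, E/e/Stay/h} → row (2,4) (2,4) (2,4) (2,4) (2,4) (2,4)
That's 7 distinct rows out of 24 strategies.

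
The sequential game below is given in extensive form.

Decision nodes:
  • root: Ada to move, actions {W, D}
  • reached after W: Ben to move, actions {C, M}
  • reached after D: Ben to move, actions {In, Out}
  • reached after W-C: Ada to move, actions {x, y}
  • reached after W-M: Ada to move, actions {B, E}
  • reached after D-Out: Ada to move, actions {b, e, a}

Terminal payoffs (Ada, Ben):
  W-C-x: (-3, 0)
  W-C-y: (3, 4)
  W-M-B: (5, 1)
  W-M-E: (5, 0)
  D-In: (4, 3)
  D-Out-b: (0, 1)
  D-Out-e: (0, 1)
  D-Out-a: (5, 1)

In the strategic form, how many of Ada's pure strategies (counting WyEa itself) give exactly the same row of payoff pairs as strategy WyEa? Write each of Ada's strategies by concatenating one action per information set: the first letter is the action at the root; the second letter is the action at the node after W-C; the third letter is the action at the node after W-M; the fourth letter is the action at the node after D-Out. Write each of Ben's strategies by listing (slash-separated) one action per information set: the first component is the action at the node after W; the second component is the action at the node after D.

3

Row for WyEa (columns C/In, C/Out, M/In, M/Out): (3,4) (3,4) (5,0) (5,0).
Under WyEa, Ada's choice at the node after D-Out can never be reached regardless of what Ben does, so varying those choices leaves every outcome unchanged.
Holding the reachable choices fixed and varying the unreachable one freely already gives 3 equivalent strategies.
No other strategy reproduces this row, so those 3 are the full class: WyEb, WyEe, WyEa.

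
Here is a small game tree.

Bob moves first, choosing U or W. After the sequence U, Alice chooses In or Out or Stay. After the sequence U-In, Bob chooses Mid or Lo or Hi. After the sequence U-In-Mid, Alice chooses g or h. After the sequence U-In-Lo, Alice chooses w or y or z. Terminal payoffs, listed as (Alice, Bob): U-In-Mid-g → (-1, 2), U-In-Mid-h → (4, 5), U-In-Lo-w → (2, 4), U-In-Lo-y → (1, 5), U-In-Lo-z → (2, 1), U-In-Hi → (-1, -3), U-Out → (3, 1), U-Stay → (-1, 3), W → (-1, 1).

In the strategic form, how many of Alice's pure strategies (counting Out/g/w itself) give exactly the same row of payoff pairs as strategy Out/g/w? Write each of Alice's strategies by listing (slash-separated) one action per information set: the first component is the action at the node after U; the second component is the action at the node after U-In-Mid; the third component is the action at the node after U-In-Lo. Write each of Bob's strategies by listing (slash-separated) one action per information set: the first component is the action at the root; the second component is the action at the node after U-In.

6

Row for Out/g/w (columns U/Mid, U/Lo, U/Hi, W/Mid, W/Lo, W/Hi): (3,1) (3,1) (3,1) (-1,1) (-1,1) (-1,1).
Under Out/g/w, Alice's choice at the node after U-In-Mid and at the node after U-In-Lo can never be reached regardless of what Bob does, so varying those choices leaves every outcome unchanged.
Holding the reachable choices fixed and varying the unreachable ones freely already gives 2 × 3 = 6 equivalent strategies.
No other strategy reproduces this row, so those 6 are the full class: Out/g/w, Out/g/y, Out/g/z, Out/h/w, Out/h/y, Out/h/z.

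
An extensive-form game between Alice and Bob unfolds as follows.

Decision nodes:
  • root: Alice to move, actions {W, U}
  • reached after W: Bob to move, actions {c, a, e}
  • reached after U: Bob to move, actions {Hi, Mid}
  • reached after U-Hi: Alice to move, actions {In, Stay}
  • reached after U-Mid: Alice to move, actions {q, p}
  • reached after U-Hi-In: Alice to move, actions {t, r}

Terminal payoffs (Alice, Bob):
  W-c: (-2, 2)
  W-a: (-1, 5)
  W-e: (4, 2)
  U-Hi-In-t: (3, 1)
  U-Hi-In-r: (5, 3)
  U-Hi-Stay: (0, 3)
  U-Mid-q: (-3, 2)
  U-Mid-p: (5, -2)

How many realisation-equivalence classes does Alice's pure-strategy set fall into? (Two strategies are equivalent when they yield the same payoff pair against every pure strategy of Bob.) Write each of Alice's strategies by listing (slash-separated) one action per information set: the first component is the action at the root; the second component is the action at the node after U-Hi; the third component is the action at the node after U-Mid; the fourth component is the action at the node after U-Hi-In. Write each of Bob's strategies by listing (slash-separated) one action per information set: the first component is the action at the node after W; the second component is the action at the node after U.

Alice has 16 pure strategies: W/In/q/t, W/In/q/r, W/In/p/t, W/In/p/r, W/Stay/q/t, W/Stay/q/r, W/Stay/p/t, W/Stay/p/r, U/In/q/t, U/In/q/r, U/In/p/t, U/In/p/r, U/Stay/q/t, U/Stay/q/r, U/Stay/p/t, U/Stay/p/r. Columns: c/Hi, c/Mid, a/Hi, a/Mid, e/Hi, e/Mid.
{W/In/q/t, W/In/q/r, W/In/p/t, W/In/p/r, W/Stay/q/t, W/Stay/q/r, W/Stay/p/t, W/Stay/p/r} → row (-2,2) (-2,2) (-1,5) (-1,5) (4,2) (4,2)
{U/In/q/t} → row (3,1) (-3,2) (3,1) (-3,2) (3,1) (-3,2)
{U/In/q/r} → row (5,3) (-3,2) (5,3) (-3,2) (5,3) (-3,2)
{U/In/p/t} → row (3,1) (5,-2) (3,1) (5,-2) (3,1) (5,-2)
{U/In/p/r} → row (5,3) (5,-2) (5,3) (5,-2) (5,3) (5,-2)
{U/Stay/q/t, U/Stay/q/r} → row (0,3) (-3,2) (0,3) (-3,2) (0,3) (-3,2)
{U/Stay/p/t, U/Stay/p/r} → row (0,3) (5,-2) (0,3) (5,-2) (0,3) (5,-2)
That's 7 distinct rows out of 16 strategies.

7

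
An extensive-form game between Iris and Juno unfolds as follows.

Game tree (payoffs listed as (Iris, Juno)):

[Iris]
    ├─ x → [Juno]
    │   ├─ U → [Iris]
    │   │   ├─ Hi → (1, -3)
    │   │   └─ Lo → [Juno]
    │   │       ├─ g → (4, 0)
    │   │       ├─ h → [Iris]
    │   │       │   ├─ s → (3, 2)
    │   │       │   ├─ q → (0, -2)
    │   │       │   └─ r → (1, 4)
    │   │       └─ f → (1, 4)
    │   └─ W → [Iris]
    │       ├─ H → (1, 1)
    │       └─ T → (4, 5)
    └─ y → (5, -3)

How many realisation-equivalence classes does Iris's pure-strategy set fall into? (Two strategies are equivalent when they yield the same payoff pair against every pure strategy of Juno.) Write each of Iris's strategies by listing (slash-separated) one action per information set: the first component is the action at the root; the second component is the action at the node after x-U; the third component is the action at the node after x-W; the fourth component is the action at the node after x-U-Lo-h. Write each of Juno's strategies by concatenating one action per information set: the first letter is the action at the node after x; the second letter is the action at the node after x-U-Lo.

9

Iris has 24 pure strategies: x/Hi/H/s, x/Hi/H/q, x/Hi/H/r, x/Hi/T/s, x/Hi/T/q, x/Hi/T/r, x/Lo/H/s, x/Lo/H/q, x/Lo/H/r, x/Lo/T/s, x/Lo/T/q, x/Lo/T/r, y/Hi/H/s, y/Hi/H/q, y/Hi/H/r, y/Hi/T/s, y/Hi/T/q, y/Hi/T/r, y/Lo/H/s, y/Lo/H/q, y/Lo/H/r, y/Lo/T/s, y/Lo/T/q, y/Lo/T/r. Columns: Ug, Uh, Uf, Wg, Wh, Wf.
{x/Hi/H/s, x/Hi/H/q, x/Hi/H/r} → row (1,-3) (1,-3) (1,-3) (1,1) (1,1) (1,1)
{x/Hi/T/s, x/Hi/T/q, x/Hi/T/r} → row (1,-3) (1,-3) (1,-3) (4,5) (4,5) (4,5)
{x/Lo/H/s} → row (4,0) (3,2) (1,4) (1,1) (1,1) (1,1)
{x/Lo/H/q} → row (4,0) (0,-2) (1,4) (1,1) (1,1) (1,1)
{x/Lo/H/r} → row (4,0) (1,4) (1,4) (1,1) (1,1) (1,1)
{x/Lo/T/s} → row (4,0) (3,2) (1,4) (4,5) (4,5) (4,5)
{x/Lo/T/q} → row (4,0) (0,-2) (1,4) (4,5) (4,5) (4,5)
{x/Lo/T/r} → row (4,0) (1,4) (1,4) (4,5) (4,5) (4,5)
{y/Hi/H/s, y/Hi/H/q, y/Hi/H/r, y/Hi/T/s, y/Hi/T/q, y/Hi/T/r, y/Lo/H/s, y/Lo/H/q, y/Lo/H/r, y/Lo/T/s, y/Lo/T/q, y/Lo/T/r} → row (5,-3) (5,-3) (5,-3) (5,-3) (5,-3) (5,-3)
That's 9 distinct rows out of 24 strategies.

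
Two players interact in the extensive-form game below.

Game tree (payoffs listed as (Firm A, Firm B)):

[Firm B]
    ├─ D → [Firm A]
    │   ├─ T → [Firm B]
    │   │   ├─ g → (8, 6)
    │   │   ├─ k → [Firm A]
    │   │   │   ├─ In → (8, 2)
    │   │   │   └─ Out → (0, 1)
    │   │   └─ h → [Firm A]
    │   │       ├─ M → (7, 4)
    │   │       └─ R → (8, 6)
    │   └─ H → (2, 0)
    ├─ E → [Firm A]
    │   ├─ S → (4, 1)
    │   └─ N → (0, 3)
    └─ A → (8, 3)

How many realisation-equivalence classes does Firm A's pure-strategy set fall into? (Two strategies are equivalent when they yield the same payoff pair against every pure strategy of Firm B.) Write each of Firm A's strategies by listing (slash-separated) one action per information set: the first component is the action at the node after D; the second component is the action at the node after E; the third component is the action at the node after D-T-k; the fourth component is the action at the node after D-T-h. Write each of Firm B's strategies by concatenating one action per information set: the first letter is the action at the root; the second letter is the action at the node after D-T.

10

Firm A has 16 pure strategies: T/S/In/M, T/S/In/R, T/S/Out/M, T/S/Out/R, T/N/In/M, T/N/In/R, T/N/Out/M, T/N/Out/R, H/S/In/M, H/S/In/R, H/S/Out/M, H/S/Out/R, H/N/In/M, H/N/In/R, H/N/Out/M, H/N/Out/R. Columns: Dg, Dk, Dh, Eg, Ek, Eh, Ag, Ak, Ah.
{T/S/In/M} → row (8,6) (8,2) (7,4) (4,1) (4,1) (4,1) (8,3) (8,3) (8,3)
{T/S/In/R} → row (8,6) (8,2) (8,6) (4,1) (4,1) (4,1) (8,3) (8,3) (8,3)
{T/S/Out/M} → row (8,6) (0,1) (7,4) (4,1) (4,1) (4,1) (8,3) (8,3) (8,3)
{T/S/Out/R} → row (8,6) (0,1) (8,6) (4,1) (4,1) (4,1) (8,3) (8,3) (8,3)
{T/N/In/M} → row (8,6) (8,2) (7,4) (0,3) (0,3) (0,3) (8,3) (8,3) (8,3)
{T/N/In/R} → row (8,6) (8,2) (8,6) (0,3) (0,3) (0,3) (8,3) (8,3) (8,3)
{T/N/Out/M} → row (8,6) (0,1) (7,4) (0,3) (0,3) (0,3) (8,3) (8,3) (8,3)
{T/N/Out/R} → row (8,6) (0,1) (8,6) (0,3) (0,3) (0,3) (8,3) (8,3) (8,3)
{H/S/In/M, H/S/In/R, H/S/Out/M, H/S/Out/R} → row (2,0) (2,0) (2,0) (4,1) (4,1) (4,1) (8,3) (8,3) (8,3)
{H/N/In/M, H/N/In/R, H/N/Out/M, H/N/Out/R} → row (2,0) (2,0) (2,0) (0,3) (0,3) (0,3) (8,3) (8,3) (8,3)
That's 10 distinct rows out of 16 strategies.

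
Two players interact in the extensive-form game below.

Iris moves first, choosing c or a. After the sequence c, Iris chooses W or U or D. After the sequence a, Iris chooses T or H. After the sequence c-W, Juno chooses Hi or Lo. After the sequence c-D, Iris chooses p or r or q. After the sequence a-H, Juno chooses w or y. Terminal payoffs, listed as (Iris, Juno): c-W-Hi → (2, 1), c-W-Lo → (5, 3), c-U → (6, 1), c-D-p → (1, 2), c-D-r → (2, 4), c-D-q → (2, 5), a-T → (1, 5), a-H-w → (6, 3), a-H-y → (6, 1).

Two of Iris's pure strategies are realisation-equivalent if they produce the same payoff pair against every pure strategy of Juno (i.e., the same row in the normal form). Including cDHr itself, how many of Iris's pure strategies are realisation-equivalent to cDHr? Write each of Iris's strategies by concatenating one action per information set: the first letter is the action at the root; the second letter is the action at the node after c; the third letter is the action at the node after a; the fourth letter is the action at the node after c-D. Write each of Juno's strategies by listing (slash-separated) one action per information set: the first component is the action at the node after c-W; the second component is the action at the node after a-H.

2

Row for cDHr (columns Hi/w, Hi/y, Lo/w, Lo/y): (2,4) (2,4) (2,4) (2,4).
Under cDHr, Iris's choice at the node after a can never be reached regardless of what Juno does, so varying those choices leaves every outcome unchanged.
Holding the reachable choices fixed and varying the unreachable one freely already gives 2 equivalent strategies.
No other strategy reproduces this row, so those 2 are the full class: cDTr, cDHr.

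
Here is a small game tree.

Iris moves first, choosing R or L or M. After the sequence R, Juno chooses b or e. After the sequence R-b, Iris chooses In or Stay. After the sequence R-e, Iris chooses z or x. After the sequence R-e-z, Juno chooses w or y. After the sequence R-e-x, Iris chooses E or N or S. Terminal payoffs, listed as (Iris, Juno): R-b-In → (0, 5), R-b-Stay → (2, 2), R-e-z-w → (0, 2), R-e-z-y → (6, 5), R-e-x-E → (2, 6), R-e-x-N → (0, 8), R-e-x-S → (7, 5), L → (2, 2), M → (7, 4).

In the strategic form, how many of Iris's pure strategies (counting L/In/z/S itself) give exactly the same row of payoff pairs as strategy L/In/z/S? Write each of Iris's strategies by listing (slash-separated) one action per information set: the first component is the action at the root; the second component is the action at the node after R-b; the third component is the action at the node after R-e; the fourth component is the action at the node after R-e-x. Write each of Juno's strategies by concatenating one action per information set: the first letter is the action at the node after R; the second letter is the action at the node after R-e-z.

Row for L/In/z/S (columns bw, by, ew, ey): (2,2) (2,2) (2,2) (2,2).
Under L/In/z/S, Iris's choice at the node after R-b and at the node after R-e and at the node after R-e-x can never be reached regardless of what Juno does, so varying those choices leaves every outcome unchanged.
Holding the reachable choices fixed and varying the unreachable ones freely already gives 2 × 2 × 3 = 12 equivalent strategies.
No other strategy reproduces this row, so those 12 are the full class: L/In/z/E, L/In/z/N, L/In/z/S, L/In/x/E, L/In/x/N, L/In/x/S, L/Stay/z/E, L/Stay/z/N, L/Stay/z/S, L/Stay/x/E, L/Stay/x/N, L/Stay/x/S.

12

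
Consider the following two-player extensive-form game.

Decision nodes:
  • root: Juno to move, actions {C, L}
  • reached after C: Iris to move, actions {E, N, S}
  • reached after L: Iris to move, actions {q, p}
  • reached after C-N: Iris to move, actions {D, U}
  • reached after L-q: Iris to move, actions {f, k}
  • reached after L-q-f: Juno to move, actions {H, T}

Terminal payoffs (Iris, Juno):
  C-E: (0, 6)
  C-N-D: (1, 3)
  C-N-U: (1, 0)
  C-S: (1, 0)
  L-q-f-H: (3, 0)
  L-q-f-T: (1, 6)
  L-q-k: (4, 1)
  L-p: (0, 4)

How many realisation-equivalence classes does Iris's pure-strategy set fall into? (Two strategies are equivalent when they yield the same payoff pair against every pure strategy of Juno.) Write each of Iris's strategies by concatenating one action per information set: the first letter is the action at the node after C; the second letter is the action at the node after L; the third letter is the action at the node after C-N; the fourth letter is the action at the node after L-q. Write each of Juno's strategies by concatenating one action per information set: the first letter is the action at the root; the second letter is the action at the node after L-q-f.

9

Iris has 24 pure strategies: EqDf, EqDk, EqUf, EqUk, EpDf, EpDk, EpUf, EpUk, NqDf, NqDk, NqUf, NqUk, NpDf, NpDk, NpUf, NpUk, SqDf, SqDk, SqUf, SqUk, SpDf, SpDk, SpUf, SpUk. Columns: CH, CT, LH, LT.
{EqDf, EqUf} → row (0,6) (0,6) (3,0) (1,6)
{EqDk, EqUk} → row (0,6) (0,6) (4,1) (4,1)
{EpDf, EpDk, EpUf, EpUk} → row (0,6) (0,6) (0,4) (0,4)
{NqDf} → row (1,3) (1,3) (3,0) (1,6)
{NqDk} → row (1,3) (1,3) (4,1) (4,1)
{NqUf, SqDf, SqUf} → row (1,0) (1,0) (3,0) (1,6)
{NqUk, SqDk, SqUk} → row (1,0) (1,0) (4,1) (4,1)
{NpDf, NpDk} → row (1,3) (1,3) (0,4) (0,4)
{NpUf, NpUk, SpDf, SpDk, SpUf, SpUk} → row (1,0) (1,0) (0,4) (0,4)
That's 9 distinct rows out of 24 strategies.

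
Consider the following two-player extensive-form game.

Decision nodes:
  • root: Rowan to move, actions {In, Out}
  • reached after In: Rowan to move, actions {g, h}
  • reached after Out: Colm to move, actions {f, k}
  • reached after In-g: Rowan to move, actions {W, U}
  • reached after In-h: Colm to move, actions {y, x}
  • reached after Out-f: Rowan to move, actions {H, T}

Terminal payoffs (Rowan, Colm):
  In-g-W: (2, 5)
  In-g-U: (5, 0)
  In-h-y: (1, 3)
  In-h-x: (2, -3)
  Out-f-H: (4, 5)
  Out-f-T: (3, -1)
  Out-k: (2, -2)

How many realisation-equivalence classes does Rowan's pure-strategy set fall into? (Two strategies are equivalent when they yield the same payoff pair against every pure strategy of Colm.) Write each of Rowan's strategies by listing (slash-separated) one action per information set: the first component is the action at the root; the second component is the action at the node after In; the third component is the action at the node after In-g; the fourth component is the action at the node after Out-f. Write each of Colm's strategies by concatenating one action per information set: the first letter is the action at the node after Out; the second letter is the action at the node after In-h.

Rowan has 16 pure strategies: In/g/W/H, In/g/W/T, In/g/U/H, In/g/U/T, In/h/W/H, In/h/W/T, In/h/U/H, In/h/U/T, Out/g/W/H, Out/g/W/T, Out/g/U/H, Out/g/U/T, Out/h/W/H, Out/h/W/T, Out/h/U/H, Out/h/U/T. Columns: fy, fx, ky, kx.
{In/g/W/H, In/g/W/T} → row (2,5) (2,5) (2,5) (2,5)
{In/g/U/H, In/g/U/T} → row (5,0) (5,0) (5,0) (5,0)
{In/h/W/H, In/h/W/T, In/h/U/H, In/h/U/T} → row (1,3) (2,-3) (1,3) (2,-3)
{Out/g/W/H, Out/g/U/H, Out/h/W/H, Out/h/U/H} → row (4,5) (4,5) (2,-2) (2,-2)
{Out/g/W/T, Out/g/U/T, Out/h/W/T, Out/h/U/T} → row (3,-1) (3,-1) (2,-2) (2,-2)
That's 5 distinct rows out of 16 strategies.

5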